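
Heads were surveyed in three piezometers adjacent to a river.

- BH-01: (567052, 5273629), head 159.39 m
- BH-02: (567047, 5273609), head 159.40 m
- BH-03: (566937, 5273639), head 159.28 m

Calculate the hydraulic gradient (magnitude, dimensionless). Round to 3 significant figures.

Taking BH-01 as reference: BH-02−BH-01 = (-5, -20, +0.01); BH-03−BH-01 = (-115, 10, -0.11).
Determinant of the coordinate differences = (-5)·10 − (-115)·(-20) = -2350.
∂h/∂x = [(+0.01)·10 − (-0.11)·(-20)] / -2350 = +0.0008936
∂h/∂y = [(-5)·(-0.11) − (-115)·(+0.01)] / -2350 = -0.0007234
|∇h| = √(0.0008936² + -0.0007234²) = 0.00115

0.00115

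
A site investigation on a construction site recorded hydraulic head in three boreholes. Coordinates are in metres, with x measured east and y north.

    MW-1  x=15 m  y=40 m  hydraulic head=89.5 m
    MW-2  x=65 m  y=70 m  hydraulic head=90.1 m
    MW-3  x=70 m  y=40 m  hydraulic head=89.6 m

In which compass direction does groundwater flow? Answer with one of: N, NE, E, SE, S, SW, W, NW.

Three-point gradient (reference MW-1): Δ to MW-2 = (50, 30, +0.6), Δ to MW-3 = (55, 0, +0.1).
∂h/∂x = +0.001818, ∂h/∂y = +0.01697 (det = -1650).
Flow = −∇h = (-0.001818 east, -0.01697 north), which points south.

S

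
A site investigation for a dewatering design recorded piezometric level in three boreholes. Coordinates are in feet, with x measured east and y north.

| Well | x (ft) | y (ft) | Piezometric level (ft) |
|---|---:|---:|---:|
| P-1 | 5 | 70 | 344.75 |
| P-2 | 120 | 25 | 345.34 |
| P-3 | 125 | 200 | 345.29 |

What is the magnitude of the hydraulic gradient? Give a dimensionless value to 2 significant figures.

Differences from P-1: to P-2 (Δx, Δy, Δh) = (115, -45, +0.59); to P-3 = (120, 130, +0.54).
Determinant of the coordinate differences = 115·130 − 120·(-45) = 20350.
∂h/∂x = [(+0.59)·130 − (+0.54)·(-45)] / 20350 = +0.004963
∂h/∂y = [115·(+0.54) − 120·(+0.59)] / 20350 = -0.0004275
|∇h| = √(0.004963² + -0.0004275²) = 0.004981

0.0050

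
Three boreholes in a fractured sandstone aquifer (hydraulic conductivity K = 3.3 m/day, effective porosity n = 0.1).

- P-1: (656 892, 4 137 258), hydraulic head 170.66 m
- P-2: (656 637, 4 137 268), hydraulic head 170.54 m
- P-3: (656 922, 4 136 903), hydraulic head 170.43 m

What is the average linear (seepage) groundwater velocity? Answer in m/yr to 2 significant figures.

10 m/yr

With h = a·x + b·y + c and P-1 as origin, the differences give:
  (-255)·a + 10·b = -0.12
  30·a + (-355)·b = -0.23
Eliminate b (×(-355) and ×10, subtract): 90225·a = 44.900 → a = ∂h/∂x = +0.0004976
Back-substitute: b = ∂h/∂y = +0.0006899.
|∇h| = √(0.0004976² + 0.0006899²) = 0.0008506
Seepage velocity v = K·i/n = 3.3 × 0.0008506 / 0.1 = 0.02807 m/day = 10.25 m/yr.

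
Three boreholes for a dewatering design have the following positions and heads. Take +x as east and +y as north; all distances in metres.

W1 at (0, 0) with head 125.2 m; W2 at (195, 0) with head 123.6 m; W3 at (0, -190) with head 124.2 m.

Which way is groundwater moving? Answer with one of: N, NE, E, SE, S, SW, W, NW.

SE

∂h/∂x = (123.6 − 125.2) / (195 − 0) = -0.008205
∂h/∂y = (124.2 − 125.2) / (-190 − 0) = +0.005263
Flow = −∇h = (+0.008205 east, -0.005263 north), which points southeast.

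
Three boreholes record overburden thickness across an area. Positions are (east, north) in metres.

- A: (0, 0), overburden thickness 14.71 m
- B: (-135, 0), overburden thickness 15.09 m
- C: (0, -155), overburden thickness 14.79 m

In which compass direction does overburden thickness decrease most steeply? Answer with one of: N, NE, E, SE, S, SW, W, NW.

E

∂d/∂x = (15.09 − 14.71) / (-135 − 0) = -0.002815
∂d/∂y = (14.79 − 14.71) / (-155 − 0) = -0.0005161
Steepest decrease is along −∇f = (+0.002815 E, +0.0005161 N) → east.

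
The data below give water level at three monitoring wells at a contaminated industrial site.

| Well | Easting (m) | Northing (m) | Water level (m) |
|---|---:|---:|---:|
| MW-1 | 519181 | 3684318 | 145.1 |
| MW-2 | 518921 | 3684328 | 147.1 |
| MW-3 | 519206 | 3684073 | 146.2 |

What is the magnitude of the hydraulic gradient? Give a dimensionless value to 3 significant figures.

0.00951

Taking MW-1 as reference: MW-2−MW-1 = (-260, 10, +2.0); MW-3−MW-1 = (25, -245, +1.1).
Solve a·Δx + b·Δy = Δh: det = (-260)·(-245) − 25·10 = 63450.
∂h/∂x = [(+2.0)·(-245) − (+1.1)·10] / 63450 = -0.007896
∂h/∂y = [(-260)·(+1.1) − 25·(+2.0)] / 63450 = -0.005296
|∇h| = √(-0.007896² + -0.005296²) = 0.009508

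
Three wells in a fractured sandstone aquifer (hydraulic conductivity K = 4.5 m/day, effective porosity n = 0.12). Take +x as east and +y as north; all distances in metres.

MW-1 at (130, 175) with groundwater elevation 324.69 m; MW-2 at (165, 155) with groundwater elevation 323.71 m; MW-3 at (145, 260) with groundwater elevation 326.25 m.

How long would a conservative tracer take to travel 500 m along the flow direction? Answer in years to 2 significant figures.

Differences from MW-1: to MW-2 (Δx, Δy, Δh) = (35, -20, -0.98); to MW-3 = (15, 85, +1.56).
Determinant of the coordinate differences = 35·85 − 15·(-20) = 3275.
∂h/∂x = [(-0.98)·85 − (+1.56)·(-20)] / 3275 = -0.01591
∂h/∂y = [35·(+1.56) − 15·(-0.98)] / 3275 = +0.02116
|∇h| = √(-0.01591² + 0.02116²) = 0.02647
Seepage velocity v = K·i/n = 4.5 × 0.02647 / 0.12 = 0.9926 m/day.
t = 500 / 0.9926 = 503.7 days = 1.38 years.

1.4 years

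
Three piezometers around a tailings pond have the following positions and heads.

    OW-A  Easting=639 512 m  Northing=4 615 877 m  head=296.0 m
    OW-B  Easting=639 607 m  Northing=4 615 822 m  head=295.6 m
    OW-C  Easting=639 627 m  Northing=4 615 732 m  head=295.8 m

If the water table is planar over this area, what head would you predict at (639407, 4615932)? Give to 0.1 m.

Taking OW-A as reference: OW-B−OW-A = (95, -55, -0.4); OW-C−OW-A = (115, -145, -0.2).
Solve a·Δx + b·Δy = Δh: det = 95·(-145) − 115·(-55) = -7450.
∂h/∂x = [(-0.4)·(-145) − (-0.2)·(-55)] / -7450 = -0.006309
∂h/∂y = [95·(-0.2) − 115·(-0.4)] / -7450 = -0.003624
h(639407, 4615932) = 296.0 + (-0.006309)·(-105) + (-0.003624)·(55) = 296.0 +0.662 -0.199 = 296.463 m.

296.5 m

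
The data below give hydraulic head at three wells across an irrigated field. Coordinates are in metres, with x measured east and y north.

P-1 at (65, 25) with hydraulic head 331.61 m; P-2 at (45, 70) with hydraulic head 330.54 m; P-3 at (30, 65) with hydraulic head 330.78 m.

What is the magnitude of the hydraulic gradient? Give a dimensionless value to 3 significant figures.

With h = a·x + b·y + c and P-1 as origin, the differences give:
  (-20)·a + 45·b = -1.07
  (-35)·a + 40·b = -0.83
Eliminate b (×40 and ×45, subtract): 775·a = -5.450 → a = ∂h/∂x = -0.007032
Back-substitute: b = ∂h/∂y = -0.02690.
|∇h| = √(-0.007032² + -0.02690²) = 0.0278

0.0278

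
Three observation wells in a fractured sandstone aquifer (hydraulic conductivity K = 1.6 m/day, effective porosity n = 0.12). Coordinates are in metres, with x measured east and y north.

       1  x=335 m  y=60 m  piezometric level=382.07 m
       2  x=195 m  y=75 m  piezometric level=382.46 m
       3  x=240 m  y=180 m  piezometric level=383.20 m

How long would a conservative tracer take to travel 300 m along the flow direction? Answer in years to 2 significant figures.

Differences from 1: to 2 (Δx, Δy, Δh) = (-140, 15, +0.39); to 3 = (-95, 120, +1.13).
Solve a·Δx + b·Δy = Δh: det = (-140)·120 − (-95)·15 = -15375.
∂h/∂x = [(+0.39)·120 − (+1.13)·15] / -15375 = -0.001941
∂h/∂y = [(-140)·(+1.13) − (-95)·(+0.39)] / -15375 = +0.007880
|∇h| = √(-0.001941² + 0.007880²) = 0.008116
Seepage velocity v = K·i/n = 1.6 × 0.008116 / 0.12 = 0.1082 m/day.
t = 300 / 0.1082 = 2773 days = 7.59 years.

7.6 years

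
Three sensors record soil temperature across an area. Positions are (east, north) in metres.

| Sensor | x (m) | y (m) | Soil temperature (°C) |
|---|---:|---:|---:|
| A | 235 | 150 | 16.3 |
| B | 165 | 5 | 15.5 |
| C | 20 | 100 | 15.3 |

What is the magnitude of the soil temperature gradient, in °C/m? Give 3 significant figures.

0.00529 °C/m

Taking A as reference: B−A = (-70, -145, -0.8); C−A = (-215, -50, -1.0).
Determinant of the coordinate differences = (-70)·(-50) − (-215)·(-145) = -27675.
∂T/∂x = [(-0.8)·(-50) − (-1.0)·(-145)] / -27675 = +0.003794
∂T/∂y = [(-70)·(-1.0) − (-215)·(-0.8)] / -27675 = +0.003686
|∇f| = √(0.003794² + 0.003686²) = 0.00529 °C/m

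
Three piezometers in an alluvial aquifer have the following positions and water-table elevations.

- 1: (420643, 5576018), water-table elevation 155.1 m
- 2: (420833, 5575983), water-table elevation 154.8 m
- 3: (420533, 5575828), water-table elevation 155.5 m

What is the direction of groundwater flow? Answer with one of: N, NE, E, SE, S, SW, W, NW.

NE

Three-point gradient (reference 1): Δ to 2 = (190, -35, -0.3), Δ to 3 = (-110, -190, +0.4).
∂h/∂x = -0.001777, ∂h/∂y = -0.001076 (det = -39950).
Flow = −∇h = (+0.001777 east, +0.001076 north), which points northeast.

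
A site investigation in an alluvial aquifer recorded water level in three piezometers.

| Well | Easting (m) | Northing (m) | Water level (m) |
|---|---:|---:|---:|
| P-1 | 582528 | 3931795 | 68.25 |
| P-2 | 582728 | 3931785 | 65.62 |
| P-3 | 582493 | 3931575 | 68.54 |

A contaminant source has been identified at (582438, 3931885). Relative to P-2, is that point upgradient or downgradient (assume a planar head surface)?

With h = a·x + b·y + c and P-1 as origin, the differences give:
  200·a + (-10)·b = -2.63
  (-35)·a + (-220)·b = +0.29
Eliminate b (×(-220) and ×(-10), subtract): -44350·a = 581.500 → a = ∂h/∂x = -0.01311
Back-substitute: b = ∂h/∂y = +0.0007678.
Head at (582438, 3931885) = 68.25 + (-0.01311)·(-90) + (+0.0007678)·(90) = 69.50 m.
That is higher than the 65.62 m at P-2, so the point is upgradient.

upgradient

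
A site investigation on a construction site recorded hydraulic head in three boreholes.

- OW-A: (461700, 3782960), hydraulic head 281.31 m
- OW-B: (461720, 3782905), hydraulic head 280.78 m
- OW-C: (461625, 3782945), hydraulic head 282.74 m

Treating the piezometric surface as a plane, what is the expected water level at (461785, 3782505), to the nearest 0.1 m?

278.5 m

Three-point gradient (reference OW-A): Δ to OW-B = (20, -55, -0.53), Δ to OW-C = (-75, -15, +1.43).
∂h/∂x = -0.01957, ∂h/∂y = +0.002520 (det = -4425).
h(461785, 3782505) = 281.31 + (-0.01957)·(85) + (+0.002520)·(-455) = 281.31 -1.664 -1.146 = 278.500 m.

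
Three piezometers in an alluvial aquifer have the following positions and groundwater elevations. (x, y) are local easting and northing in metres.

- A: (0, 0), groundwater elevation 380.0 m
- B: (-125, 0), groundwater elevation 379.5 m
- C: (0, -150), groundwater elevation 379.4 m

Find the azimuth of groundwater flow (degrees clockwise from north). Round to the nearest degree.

∂h/∂x = (379.5 − 380.0) / (-125 − 0) = +0.004000
∂h/∂y = (379.4 − 380.0) / (-150 − 0) = +0.004000
Flow direction (−∇h) has components (-0.004000 E, -0.004000 N).
Azimuth = atan2(E, N) = atan2(-0.004000, -0.004000) = 225.0° ≈ 225°.

225°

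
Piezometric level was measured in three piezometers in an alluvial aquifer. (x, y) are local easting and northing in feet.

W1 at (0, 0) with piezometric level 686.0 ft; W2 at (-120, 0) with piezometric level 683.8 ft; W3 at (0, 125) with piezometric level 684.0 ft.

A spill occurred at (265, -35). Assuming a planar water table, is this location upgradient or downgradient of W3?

upgradient

∂h/∂x = (683.8 − 686.0) / (-120 − 0) = +0.01833
∂h/∂y = (684.0 − 686.0) / (125 − 0) = -0.01600
Head at (265, -35) = 686.0 + (+0.01833)·(265) + (-0.01600)·(-35) = 691.42 ft.
That is higher than the 684.0 ft at W3, so the point is upgradient.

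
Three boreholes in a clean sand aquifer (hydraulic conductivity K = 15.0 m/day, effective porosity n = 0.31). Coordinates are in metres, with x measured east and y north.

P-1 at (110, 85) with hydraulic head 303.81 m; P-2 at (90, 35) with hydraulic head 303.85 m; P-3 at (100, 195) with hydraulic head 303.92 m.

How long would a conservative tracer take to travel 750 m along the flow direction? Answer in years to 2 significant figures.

With h = a·x + b·y + c and P-1 as origin, the differences give:
  (-20)·a + (-50)·b = +0.04
  (-10)·a + 110·b = +0.11
Eliminate b (×110 and ×(-50), subtract): -2700·a = 9.900 → a = ∂h/∂x = -0.003667
Back-substitute: b = ∂h/∂y = +0.0006667.
|∇h| = √(-0.003667² + 0.0006667²) = 0.003727
Seepage velocity v = K·i/n = 15.0 × 0.003727 / 0.31 = 0.1803 m/day.
t = 750 / 0.1803 = 4160 days = 11.4 years.

11 years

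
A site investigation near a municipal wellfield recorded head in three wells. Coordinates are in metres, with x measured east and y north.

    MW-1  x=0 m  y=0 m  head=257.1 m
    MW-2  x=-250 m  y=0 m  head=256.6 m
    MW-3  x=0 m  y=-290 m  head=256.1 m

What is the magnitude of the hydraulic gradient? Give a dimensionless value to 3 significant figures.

0.00399

∂h/∂x = (256.6 − 257.1) / (-250 − 0) = +0.002000
∂h/∂y = (256.1 − 257.1) / (-290 − 0) = +0.003448
|∇h| = √(0.002000² + 0.003448²) = 0.003986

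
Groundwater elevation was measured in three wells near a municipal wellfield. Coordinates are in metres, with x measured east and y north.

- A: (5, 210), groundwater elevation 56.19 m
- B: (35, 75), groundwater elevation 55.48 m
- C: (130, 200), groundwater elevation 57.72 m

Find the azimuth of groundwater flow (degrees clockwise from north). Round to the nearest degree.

238°

Differences from A: to B (Δx, Δy, Δh) = (30, -135, -0.71); to C = (125, -10, +1.53).
Determinant of the coordinate differences = 30·(-10) − 125·(-135) = 16575.
∂h/∂x = [(-0.71)·(-10) − (+1.53)·(-135)] / 16575 = +0.01289
∂h/∂y = [30·(+1.53) − 125·(-0.71)] / 16575 = +0.008124
Flow direction (−∇h) has components (-0.01289 E, -0.008124 N).
Azimuth = atan2(E, N) = atan2(-0.01289, -0.008124) = 237.8° ≈ 238°.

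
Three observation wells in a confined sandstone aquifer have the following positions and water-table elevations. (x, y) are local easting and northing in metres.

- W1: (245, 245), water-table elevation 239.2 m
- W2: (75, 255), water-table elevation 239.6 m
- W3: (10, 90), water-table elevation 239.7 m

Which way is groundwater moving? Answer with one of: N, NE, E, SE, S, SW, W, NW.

E

With h = a·x + b·y + c and W1 as origin, the differences give:
  (-170)·a + 10·b = +0.4
  (-235)·a + (-155)·b = +0.5
Eliminate b (×(-155) and ×10, subtract): 28700·a = -67.00 → a = ∂h/∂x = -0.002334
Back-substitute: b = ∂h/∂y = +0.0003136.
Flow = −∇h = (+0.002334 east, -0.0003136 north), which points east.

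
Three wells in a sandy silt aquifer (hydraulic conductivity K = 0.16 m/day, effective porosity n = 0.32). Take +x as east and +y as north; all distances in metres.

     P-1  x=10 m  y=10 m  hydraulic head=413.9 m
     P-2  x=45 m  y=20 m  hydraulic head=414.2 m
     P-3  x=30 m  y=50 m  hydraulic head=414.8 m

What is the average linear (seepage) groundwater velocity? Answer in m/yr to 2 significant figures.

3.9 m/yr

Taking P-1 as reference: P-2−P-1 = (35, 10, +0.3); P-3−P-1 = (20, 40, +0.9).
Solve a·Δx + b·Δy = Δh: det = 35·40 − 20·10 = 1200.
∂h/∂x = [(+0.3)·40 − (+0.9)·10] / 1200 = +0.002500
∂h/∂y = [35·(+0.9) − 20·(+0.3)] / 1200 = +0.02125
|∇h| = √(0.002500² + 0.02125²) = 0.0214
Seepage velocity v = K·i/n = 0.16 × 0.0214 / 0.32 = 0.0107 m/day = 3.908 m/yr.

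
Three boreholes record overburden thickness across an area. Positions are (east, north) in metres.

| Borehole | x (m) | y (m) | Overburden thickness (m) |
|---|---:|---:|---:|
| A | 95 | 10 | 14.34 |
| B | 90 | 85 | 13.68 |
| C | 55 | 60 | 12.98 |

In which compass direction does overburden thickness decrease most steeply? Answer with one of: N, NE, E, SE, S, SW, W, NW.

Taking A as reference: B−A = (-5, 75, -0.66); C−A = (-40, 50, -1.36).
Solve a·Δx + b·Δy = Δd: det = (-5)·50 − (-40)·75 = 2750.
∂d/∂x = [(-0.66)·50 − (-1.36)·75] / 2750 = +0.02509
∂d/∂y = [(-5)·(-1.36) − (-40)·(-0.66)] / 2750 = -0.007127
Steepest decrease is along −∇f = (-0.02509 E, +0.007127 N) → west.

W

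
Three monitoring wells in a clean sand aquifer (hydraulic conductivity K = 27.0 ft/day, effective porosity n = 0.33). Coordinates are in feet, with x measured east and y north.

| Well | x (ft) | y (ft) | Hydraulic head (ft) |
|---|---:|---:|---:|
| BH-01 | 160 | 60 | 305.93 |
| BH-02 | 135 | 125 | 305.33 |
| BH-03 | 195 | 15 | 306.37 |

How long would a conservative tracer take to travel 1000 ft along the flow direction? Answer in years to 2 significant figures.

With h = a·x + b·y + c and BH-01 as origin, the differences give:
  (-25)·a + 65·b = -0.60
  35·a + (-45)·b = +0.44
Eliminate b (×(-45) and ×65, subtract): -1150·a = -1.600 → a = ∂h/∂x = +0.001391
Back-substitute: b = ∂h/∂y = -0.008696.
|∇h| = √(0.001391² + -0.008696²) = 0.008807
Seepage velocity v = K·i/n = 27.0 × 0.008807 / 0.33 = 0.7206 ft/day.
t = 1000 / 0.7206 = 1388 days = 3.8 years.

3.8 years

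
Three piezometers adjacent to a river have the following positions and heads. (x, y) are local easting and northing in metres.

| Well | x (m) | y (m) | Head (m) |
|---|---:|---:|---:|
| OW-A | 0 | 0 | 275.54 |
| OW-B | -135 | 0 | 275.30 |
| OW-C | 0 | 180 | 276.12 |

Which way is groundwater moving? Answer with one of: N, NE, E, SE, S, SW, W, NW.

∂h/∂x = (275.30 − 275.54) / (-135 − 0) = +0.001778
∂h/∂y = (276.12 − 275.54) / (180 − 0) = +0.003222
Flow = −∇h = (-0.001778 east, -0.003222 north), which points southwest.

SW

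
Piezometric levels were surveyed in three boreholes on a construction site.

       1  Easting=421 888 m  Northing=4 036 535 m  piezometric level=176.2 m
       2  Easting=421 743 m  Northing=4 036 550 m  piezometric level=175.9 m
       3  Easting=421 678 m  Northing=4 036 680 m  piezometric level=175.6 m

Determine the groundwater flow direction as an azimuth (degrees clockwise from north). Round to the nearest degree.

305°

With h = a·x + b·y + c and 1 as origin, the differences give:
  (-145)·a + 15·b = -0.3
  (-210)·a + 145·b = -0.6
Eliminate b (×145 and ×15, subtract): -17875·a = -34.50 → a = ∂h/∂x = +0.001930
Back-substitute: b = ∂h/∂y = -0.001343.
Flow direction (−∇h) has components (-0.001930 E, +0.001343 N).
Azimuth = atan2(E, N) = atan2(-0.001930, +0.001343) = 304.8° ≈ 305°.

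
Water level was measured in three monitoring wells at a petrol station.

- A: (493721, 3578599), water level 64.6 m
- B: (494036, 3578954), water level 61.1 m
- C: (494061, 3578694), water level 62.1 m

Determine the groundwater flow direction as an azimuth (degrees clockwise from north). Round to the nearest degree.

With h = a·x + b·y + c and A as origin, the differences give:
  315·a + 355·b = -3.5
  340·a + 95·b = -2.5
Eliminate b (×95 and ×355, subtract): -90775·a = 555.00 → a = ∂h/∂x = -0.006114
Back-substitute: b = ∂h/∂y = -0.004434.
Flow direction (−∇h) has components (+0.006114 E, +0.004434 N).
Azimuth = atan2(E, N) = atan2(+0.006114, +0.004434) = 54.0° ≈ 054°.

054°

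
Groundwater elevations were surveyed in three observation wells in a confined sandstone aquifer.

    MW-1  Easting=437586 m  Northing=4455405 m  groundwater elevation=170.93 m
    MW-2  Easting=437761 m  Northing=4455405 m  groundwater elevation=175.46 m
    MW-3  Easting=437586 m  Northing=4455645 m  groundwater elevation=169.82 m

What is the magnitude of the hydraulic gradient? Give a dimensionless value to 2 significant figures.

∂h/∂x = (175.46 − 170.93) / (437761 − 437586) = +0.02589
∂h/∂y = (169.82 − 170.93) / (4455645 − 4455405) = -0.004625
|∇h| = √(0.02589² + -0.004625²) = 0.0263

0.026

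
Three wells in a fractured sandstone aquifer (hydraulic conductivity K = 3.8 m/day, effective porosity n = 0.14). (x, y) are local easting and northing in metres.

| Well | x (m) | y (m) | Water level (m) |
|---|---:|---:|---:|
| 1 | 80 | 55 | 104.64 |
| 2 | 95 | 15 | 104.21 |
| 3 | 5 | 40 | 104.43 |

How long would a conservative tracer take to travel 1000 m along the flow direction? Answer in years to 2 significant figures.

With h = a·x + b·y + c and 1 as origin, the differences give:
  15·a + (-40)·b = -0.43
  (-75)·a + (-15)·b = -0.21
Eliminate b (×(-15) and ×(-40), subtract): -3225·a = -1.950 → a = ∂h/∂x = +0.0006047
Back-substitute: b = ∂h/∂y = +0.01098.
|∇h| = √(0.0006047² + 0.01098²) = 0.011
Seepage velocity v = K·i/n = 3.8 × 0.011 / 0.14 = 0.2986 m/day.
t = 1000 / 0.2986 = 3349 days = 9.17 years.

9.2 years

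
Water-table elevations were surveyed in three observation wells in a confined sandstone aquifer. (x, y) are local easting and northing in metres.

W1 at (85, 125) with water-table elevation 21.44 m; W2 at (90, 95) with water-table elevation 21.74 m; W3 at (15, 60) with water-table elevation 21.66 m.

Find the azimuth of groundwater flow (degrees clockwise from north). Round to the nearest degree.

With h = a·x + b·y + c and W1 as origin, the differences give:
  5·a + (-30)·b = +0.30
  (-70)·a + (-65)·b = +0.22
Eliminate b (×(-65) and ×(-30), subtract): -2425·a = -12.900 → a = ∂h/∂x = +0.005320
Back-substitute: b = ∂h/∂y = -0.009113.
Flow direction (−∇h) has components (-0.005320 E, +0.009113 N).
Azimuth = atan2(E, N) = atan2(-0.005320, +0.009113) = 329.7° ≈ 330°.

330°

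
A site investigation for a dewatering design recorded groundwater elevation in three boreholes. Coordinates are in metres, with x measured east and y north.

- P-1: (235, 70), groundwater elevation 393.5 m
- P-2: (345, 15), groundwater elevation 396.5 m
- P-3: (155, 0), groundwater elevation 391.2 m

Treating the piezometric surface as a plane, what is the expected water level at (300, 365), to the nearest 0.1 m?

Three-point gradient (reference P-1): Δ to P-2 = (110, -55, +3.0), Δ to P-3 = (-80, -70, -2.3).
∂h/∂x = +0.02781, ∂h/∂y = +0.001074 (det = -12100).
h(300, 365) = 393.5 + (+0.02781)·(65) + (+0.001074)·(295) = 393.5 +1.808 +0.317 = 395.625 m.

395.6 m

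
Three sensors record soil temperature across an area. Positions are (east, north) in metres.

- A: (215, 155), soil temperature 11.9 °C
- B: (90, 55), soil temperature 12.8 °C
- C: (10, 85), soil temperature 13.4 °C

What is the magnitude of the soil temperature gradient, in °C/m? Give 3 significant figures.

0.00741 °C/m

Three-point gradient (reference A): Δ to B = (-125, -100, +0.9), Δ to C = (-205, -70, +1.5).
∂T/∂x = -0.007404, ∂T/∂y = +0.0002553 (det = -11750).
|∇f| = √(-0.007404² + 0.0002553²) = 0.007408 °C/m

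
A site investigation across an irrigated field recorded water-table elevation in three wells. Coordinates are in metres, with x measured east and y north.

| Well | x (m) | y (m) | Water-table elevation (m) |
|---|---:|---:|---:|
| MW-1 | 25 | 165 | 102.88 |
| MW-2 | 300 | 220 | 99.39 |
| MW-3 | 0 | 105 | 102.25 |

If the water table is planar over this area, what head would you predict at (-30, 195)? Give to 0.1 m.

Three-point gradient (reference MW-1): Δ to MW-2 = (275, 55, -3.49), Δ to MW-3 = (-25, -60, -0.63).
∂h/∂x = -0.01614, ∂h/∂y = +0.01722 (det = -15125).
h(-30, 195) = 102.88 + (-0.01614)·(-55) + (+0.01722)·(30) = 102.88 +0.887 +0.517 = 104.284 m.

104.3 m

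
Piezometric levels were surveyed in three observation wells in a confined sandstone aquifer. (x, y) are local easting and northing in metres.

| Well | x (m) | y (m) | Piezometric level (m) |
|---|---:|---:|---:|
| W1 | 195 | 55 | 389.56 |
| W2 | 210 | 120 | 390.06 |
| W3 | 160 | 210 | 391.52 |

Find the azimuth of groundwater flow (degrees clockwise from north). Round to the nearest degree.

With h = a·x + b·y + c and W1 as origin, the differences give:
  15·a + 65·b = +0.50
  (-35)·a + 155·b = +1.96
Eliminate b (×155 and ×65, subtract): 4600·a = -49.900 → a = ∂h/∂x = -0.01085
Back-substitute: b = ∂h/∂y = +0.01020.
Flow direction (−∇h) has components (+0.01085 E, -0.01020 N).
Azimuth = atan2(E, N) = atan2(+0.01085, -0.01020) = 133.2° ≈ 133°.

133°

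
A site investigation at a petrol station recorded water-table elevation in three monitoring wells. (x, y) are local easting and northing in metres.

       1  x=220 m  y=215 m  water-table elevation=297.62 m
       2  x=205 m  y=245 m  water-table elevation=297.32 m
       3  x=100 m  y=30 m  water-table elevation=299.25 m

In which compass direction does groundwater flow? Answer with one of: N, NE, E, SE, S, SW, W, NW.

N

Differences from 1: to 2 (Δx, Δy, Δh) = (-15, 30, -0.30); to 3 = (-120, -185, +1.63).
Solve a·Δx + b·Δy = Δh: det = (-15)·(-185) − (-120)·30 = 6375.
∂h/∂x = [(-0.30)·(-185) − (+1.63)·30] / 6375 = +0.001035
∂h/∂y = [(-15)·(+1.63) − (-120)·(-0.30)] / 6375 = -0.009482
Flow = −∇h = (-0.001035 east, +0.009482 north), which points north.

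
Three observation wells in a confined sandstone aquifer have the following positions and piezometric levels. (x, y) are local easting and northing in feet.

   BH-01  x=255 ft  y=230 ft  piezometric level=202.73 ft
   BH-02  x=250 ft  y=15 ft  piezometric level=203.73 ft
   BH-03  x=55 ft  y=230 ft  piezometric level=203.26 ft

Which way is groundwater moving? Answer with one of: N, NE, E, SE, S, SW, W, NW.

NE

With h = a·x + b·y + c and BH-01 as origin, the differences give:
  (-5)·a + (-215)·b = +1.00
  (-200)·a + 0·b = +0.53
Eliminate b (×0 and ×(-215), subtract): -43000·a = 113.950 → a = ∂h/∂x = -0.002650
Back-substitute: b = ∂h/∂y = -0.004590.
Flow = −∇h = (+0.002650 east, +0.004590 north), which points northeast.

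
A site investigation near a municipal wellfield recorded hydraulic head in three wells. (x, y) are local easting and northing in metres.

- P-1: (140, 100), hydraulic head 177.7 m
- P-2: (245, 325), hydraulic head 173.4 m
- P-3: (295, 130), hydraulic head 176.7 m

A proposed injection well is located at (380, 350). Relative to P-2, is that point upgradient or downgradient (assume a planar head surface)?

Differences from P-1: to P-2 (Δx, Δy, Δh) = (105, 225, -4.3); to P-3 = (155, 30, -1.0).
Determinant of the coordinate differences = 105·30 − 155·225 = -31725.
∂h/∂x = [(-4.3)·30 − (-1.0)·225] / -31725 = -0.003026
∂h/∂y = [105·(-1.0) − 155·(-4.3)] / -31725 = -0.01770
Head at (380, 350) = 177.7 + (-0.003026)·(240) + (-0.01770)·(250) = 172.55 m.
That is lower than the 173.4 m at P-2, so the point is downgradient.

downgradient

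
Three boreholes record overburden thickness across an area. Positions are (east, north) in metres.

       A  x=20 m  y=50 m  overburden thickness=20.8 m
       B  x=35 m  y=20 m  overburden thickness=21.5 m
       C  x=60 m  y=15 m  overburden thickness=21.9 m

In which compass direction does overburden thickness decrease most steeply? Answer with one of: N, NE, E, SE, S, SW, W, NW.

Differences from A: to B (Δx, Δy, Δh) = (15, -30, +0.7); to C = (40, -35, +1.1).
Determinant of the coordinate differences = 15·(-35) − 40·(-30) = 675.
∂d/∂x = [(+0.7)·(-35) − (+1.1)·(-30)] / 675 = +0.01259
∂d/∂y = [15·(+1.1) − 40·(+0.7)] / 675 = -0.01704
Steepest decrease is along −∇f = (-0.01259 E, +0.01704 N) → northwest.

NW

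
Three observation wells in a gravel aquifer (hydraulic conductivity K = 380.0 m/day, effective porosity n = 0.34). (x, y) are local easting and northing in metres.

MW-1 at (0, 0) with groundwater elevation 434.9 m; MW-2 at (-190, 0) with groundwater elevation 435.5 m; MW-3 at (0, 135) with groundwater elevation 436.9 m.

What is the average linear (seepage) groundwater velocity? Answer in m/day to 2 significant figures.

17 m/day

∂h/∂x = (435.5 − 434.9) / (-190 − 0) = -0.003158
∂h/∂y = (436.9 − 434.9) / (135 − 0) = +0.01481
|∇h| = √(-0.003158² + 0.01481²) = 0.01514
Seepage velocity v = K·i/n = 380.0 × 0.01514 / 0.34 = 16.92 m/day.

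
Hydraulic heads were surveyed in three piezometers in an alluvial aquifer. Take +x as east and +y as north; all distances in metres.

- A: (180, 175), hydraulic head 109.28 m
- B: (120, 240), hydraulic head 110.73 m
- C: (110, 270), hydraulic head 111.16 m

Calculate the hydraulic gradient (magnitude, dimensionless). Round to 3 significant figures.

0.0167

Three-point gradient (reference A): Δ to B = (-60, 65, +1.45), Δ to C = (-70, 95, +1.88).
∂h/∂x = -0.01352, ∂h/∂y = +0.009826 (det = -1150).
|∇h| = √(-0.01352² + 0.009826²) = 0.01671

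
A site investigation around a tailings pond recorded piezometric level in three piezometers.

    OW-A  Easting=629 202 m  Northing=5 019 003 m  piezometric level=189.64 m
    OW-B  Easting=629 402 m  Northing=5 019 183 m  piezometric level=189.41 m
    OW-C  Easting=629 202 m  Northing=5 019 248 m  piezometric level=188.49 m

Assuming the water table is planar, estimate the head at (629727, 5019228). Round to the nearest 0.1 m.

Three-point gradient (reference OW-A): Δ to OW-B = (200, 180, -0.23), Δ to OW-C = (0, 245, -1.15).
∂h/∂x = +0.003074, ∂h/∂y = -0.004694 (det = 49000).
h(629727, 5019228) = 189.64 + (+0.003074)·(525) + (-0.004694)·(225) = 189.64 +1.614 -1.056 = 190.198 m.

190.2 m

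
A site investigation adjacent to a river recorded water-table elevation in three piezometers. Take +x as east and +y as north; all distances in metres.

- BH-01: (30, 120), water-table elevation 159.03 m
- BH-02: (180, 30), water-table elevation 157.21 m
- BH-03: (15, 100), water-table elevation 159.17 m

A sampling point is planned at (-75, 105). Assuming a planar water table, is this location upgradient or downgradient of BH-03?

Differences from BH-01: to BH-02 (Δx, Δy, Δh) = (150, -90, -1.82); to BH-03 = (-15, -20, +0.14).
Determinant of the coordinate differences = 150·(-20) − (-15)·(-90) = -4350.
∂h/∂x = [(-1.82)·(-20) − (+0.14)·(-90)] / -4350 = -0.01126
∂h/∂y = [150·(+0.14) − (-15)·(-1.82)] / -4350 = +0.001448
Head at (-75, 105) = 159.03 + (-0.01126)·(-105) + (+0.001448)·(-15) = 160.19 m.
That is higher than the 159.17 m at BH-03, so the point is upgradient.

upgradient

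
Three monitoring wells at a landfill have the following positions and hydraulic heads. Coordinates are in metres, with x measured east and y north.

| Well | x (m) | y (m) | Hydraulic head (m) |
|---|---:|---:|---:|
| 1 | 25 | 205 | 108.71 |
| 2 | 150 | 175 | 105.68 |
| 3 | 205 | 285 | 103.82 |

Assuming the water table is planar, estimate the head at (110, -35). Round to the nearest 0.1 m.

With h = a·x + b·y + c and 1 as origin, the differences give:
  125·a + (-30)·b = -3.03
  180·a + 80·b = -4.89
Eliminate b (×80 and ×(-30), subtract): 15400·a = -389.100 → a = ∂h/∂x = -0.02527
Back-substitute: b = ∂h/∂y = -0.004276.
h(110, -35) = 108.71 + (-0.02527)·(85) + (-0.004276)·(-240) = 108.71 -2.148 +1.026 = 107.589 m.

107.6 m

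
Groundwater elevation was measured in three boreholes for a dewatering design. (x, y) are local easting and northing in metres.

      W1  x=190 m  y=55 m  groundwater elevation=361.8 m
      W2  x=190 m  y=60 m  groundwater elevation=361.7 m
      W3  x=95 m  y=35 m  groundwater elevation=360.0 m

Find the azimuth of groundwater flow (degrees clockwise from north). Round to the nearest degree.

Three-point gradient (reference W1): Δ to W2 = (0, 5, -0.1), Δ to W3 = (-95, -20, -1.8).
∂h/∂x = +0.02316, ∂h/∂y = -0.02000 (det = 475).
Flow direction (−∇h) has components (-0.02316 E, +0.02000 N).
Azimuth = atan2(E, N) = atan2(-0.02316, +0.02000) = 310.8° ≈ 311°.

311°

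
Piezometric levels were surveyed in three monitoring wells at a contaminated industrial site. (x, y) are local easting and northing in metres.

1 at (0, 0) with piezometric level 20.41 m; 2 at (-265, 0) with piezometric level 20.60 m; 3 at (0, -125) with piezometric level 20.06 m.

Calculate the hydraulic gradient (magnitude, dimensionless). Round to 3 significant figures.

∂h/∂x = (20.60 − 20.41) / (-265 − 0) = -0.0007170
∂h/∂y = (20.06 − 20.41) / (-125 − 0) = +0.002800
|∇h| = √(-0.0007170² + 0.002800²) = 0.00289

0.00289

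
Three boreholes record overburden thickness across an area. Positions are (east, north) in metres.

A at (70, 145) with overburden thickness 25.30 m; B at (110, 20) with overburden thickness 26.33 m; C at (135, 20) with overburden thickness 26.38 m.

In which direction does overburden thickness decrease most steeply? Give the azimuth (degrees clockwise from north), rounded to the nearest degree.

With d = a·x + b·y + c and A as origin, the differences give:
  40·a + (-125)·b = +1.03
  65·a + (-125)·b = +1.08
Eliminate b (×(-125) and ×(-125), subtract): 3125·a = 6.250 → a = ∂d/∂x = +0.002000
Back-substitute: b = ∂d/∂y = -0.007600.
Steepest decrease is along −∇f: components (-0.002000 E, +0.007600 N).
Azimuth = atan2(-0.002000, +0.007600) = 345.3° ≈ 345°.

345°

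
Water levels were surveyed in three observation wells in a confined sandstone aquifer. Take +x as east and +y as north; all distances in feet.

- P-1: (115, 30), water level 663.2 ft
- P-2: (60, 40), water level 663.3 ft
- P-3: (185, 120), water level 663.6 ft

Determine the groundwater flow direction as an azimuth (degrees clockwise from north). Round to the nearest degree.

With h = a·x + b·y + c and P-1 as origin, the differences give:
  (-55)·a + 10·b = +0.1
  70·a + 90·b = +0.4
Eliminate b (×90 and ×10, subtract): -5650·a = 5.00 → a = ∂h/∂x = -0.0008850
Back-substitute: b = ∂h/∂y = +0.005133.
Flow direction (−∇h) has components (+0.0008850 E, -0.005133 N).
Azimuth = atan2(E, N) = atan2(+0.0008850, -0.005133) = 170.2° ≈ 170°.

170°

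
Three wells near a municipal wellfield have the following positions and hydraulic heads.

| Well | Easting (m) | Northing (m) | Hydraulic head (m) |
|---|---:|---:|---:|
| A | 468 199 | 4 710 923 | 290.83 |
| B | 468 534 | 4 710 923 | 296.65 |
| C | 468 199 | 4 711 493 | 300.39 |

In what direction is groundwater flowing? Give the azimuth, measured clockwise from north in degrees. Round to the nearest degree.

∂h/∂x = (296.65 − 290.83) / (468534 − 468199) = +0.01737
∂h/∂y = (300.39 − 290.83) / (4711493 − 4710923) = +0.01677
Flow direction (−∇h) has components (-0.01737 E, -0.01677 N).
Azimuth = atan2(E, N) = atan2(-0.01737, -0.01677) = 226.0° ≈ 226°.

226°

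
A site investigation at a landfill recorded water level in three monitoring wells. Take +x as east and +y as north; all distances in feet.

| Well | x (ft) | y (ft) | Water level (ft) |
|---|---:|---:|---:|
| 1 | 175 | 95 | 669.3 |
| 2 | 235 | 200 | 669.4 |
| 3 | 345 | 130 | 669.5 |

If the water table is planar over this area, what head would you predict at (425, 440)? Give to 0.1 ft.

669.7 ft

Differences from 1: to 2 (Δx, Δy, Δh) = (60, 105, +0.1); to 3 = (170, 35, +0.2).
Solve a·Δx + b·Δy = Δh: det = 60·35 − 170·105 = -15750.
∂h/∂x = [(+0.1)·35 − (+0.2)·105] / -15750 = +0.001111
∂h/∂y = [60·(+0.2) − 170·(+0.1)] / -15750 = +0.0003175
h(425, 440) = 669.3 + (+0.001111)·(250) + (+0.0003175)·(345) = 669.3 +0.278 +0.110 = 669.687 ft.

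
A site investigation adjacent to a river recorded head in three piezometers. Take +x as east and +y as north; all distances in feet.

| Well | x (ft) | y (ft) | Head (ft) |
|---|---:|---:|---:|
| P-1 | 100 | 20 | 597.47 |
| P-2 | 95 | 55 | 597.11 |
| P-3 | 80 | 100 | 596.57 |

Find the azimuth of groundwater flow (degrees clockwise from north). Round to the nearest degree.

With h = a·x + b·y + c and P-1 as origin, the differences give:
  (-5)·a + 35·b = -0.36
  (-20)·a + 80·b = -0.90
Eliminate b (×80 and ×35, subtract): 300·a = 2.700 → a = ∂h/∂x = +0.009000
Back-substitute: b = ∂h/∂y = -0.009000.
Flow direction (−∇h) has components (-0.009000 E, +0.009000 N).
Azimuth = atan2(E, N) = atan2(-0.009000, +0.009000) = 315.0° ≈ 315°.

315°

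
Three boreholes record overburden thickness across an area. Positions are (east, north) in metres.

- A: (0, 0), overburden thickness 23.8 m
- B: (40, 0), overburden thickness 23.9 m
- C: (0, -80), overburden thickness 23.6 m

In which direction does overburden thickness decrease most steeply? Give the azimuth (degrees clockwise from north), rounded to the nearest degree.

∂d/∂x = (23.9 − 23.8) / (40 − 0) = +0.002500
∂d/∂y = (23.6 − 23.8) / (-80 − 0) = +0.002500
Steepest decrease is along −∇f: components (-0.002500 E, -0.002500 N).
Azimuth = atan2(-0.002500, -0.002500) = 225.0° ≈ 225°.

225°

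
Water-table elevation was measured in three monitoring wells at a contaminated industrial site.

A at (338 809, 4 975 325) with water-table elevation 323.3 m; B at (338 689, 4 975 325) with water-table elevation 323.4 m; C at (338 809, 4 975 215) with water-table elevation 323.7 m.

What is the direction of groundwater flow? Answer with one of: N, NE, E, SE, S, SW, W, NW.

∂h/∂x = (323.4 − 323.3) / (338689 − 338809) = -0.0008333
∂h/∂y = (323.7 − 323.3) / (4975215 − 4975325) = -0.003636
Flow = −∇h = (+0.0008333 east, +0.003636 north), which points north.

N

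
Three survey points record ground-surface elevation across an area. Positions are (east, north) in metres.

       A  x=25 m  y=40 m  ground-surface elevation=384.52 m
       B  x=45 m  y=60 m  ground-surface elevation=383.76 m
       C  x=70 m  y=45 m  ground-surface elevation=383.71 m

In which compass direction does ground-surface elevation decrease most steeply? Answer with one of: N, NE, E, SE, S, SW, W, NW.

With z = a·x + b·y + c and A as origin, the differences give:
  20·a + 20·b = -0.76
  45·a + 5·b = -0.81
Eliminate b (×5 and ×20, subtract): -800·a = 12.400 → a = ∂z/∂x = -0.01550
Back-substitute: b = ∂z/∂y = -0.02250.
Steepest decrease is along −∇f = (+0.01550 E, +0.02250 N) → northeast.

NE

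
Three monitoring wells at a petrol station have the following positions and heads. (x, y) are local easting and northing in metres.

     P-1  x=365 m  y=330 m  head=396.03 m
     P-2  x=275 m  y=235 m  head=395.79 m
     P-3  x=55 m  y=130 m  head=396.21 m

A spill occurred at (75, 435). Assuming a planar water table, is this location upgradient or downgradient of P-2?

upgradient

Differences from P-1: to P-2 (Δx, Δy, Δh) = (-90, -95, -0.24); to P-3 = (-310, -200, +0.18).
Solve a·Δx + b·Δy = Δh: det = (-90)·(-200) − (-310)·(-95) = -11450.
∂h/∂x = [(-0.24)·(-200) − (+0.18)·(-95)] / -11450 = -0.005686
∂h/∂y = [(-90)·(+0.18) − (-310)·(-0.24)] / -11450 = +0.007913
Head at (75, 435) = 396.03 + (-0.005686)·(-290) + (+0.007913)·(105) = 398.51 m.
That is higher than the 395.79 m at P-2, so the point is upgradient.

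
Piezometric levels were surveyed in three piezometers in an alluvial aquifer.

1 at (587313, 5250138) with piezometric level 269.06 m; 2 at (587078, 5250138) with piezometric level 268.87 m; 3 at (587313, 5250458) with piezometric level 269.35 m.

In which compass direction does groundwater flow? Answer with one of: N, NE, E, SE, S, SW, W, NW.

SW

∂h/∂x = (268.87 − 269.06) / (587078 − 587313) = +0.0008085
∂h/∂y = (269.35 − 269.06) / (5250458 − 5250138) = +0.0009063
Flow = −∇h = (-0.0008085 east, -0.0009063 north), which points southwest.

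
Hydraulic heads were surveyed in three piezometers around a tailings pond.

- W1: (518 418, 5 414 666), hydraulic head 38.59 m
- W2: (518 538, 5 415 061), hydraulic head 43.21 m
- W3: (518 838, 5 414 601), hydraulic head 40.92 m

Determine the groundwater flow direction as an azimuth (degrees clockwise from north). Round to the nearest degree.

With h = a·x + b·y + c and W1 as origin, the differences give:
  120·a + 395·b = +4.62
  420·a + (-65)·b = +2.33
Eliminate b (×(-65) and ×395, subtract): -173700·a = -1220.650 → a = ∂h/∂x = +0.007027
Back-substitute: b = ∂h/∂y = +0.009561.
Flow direction (−∇h) has components (-0.007027 E, -0.009561 N).
Azimuth = atan2(E, N) = atan2(-0.007027, -0.009561) = 216.3° ≈ 216°.

216°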